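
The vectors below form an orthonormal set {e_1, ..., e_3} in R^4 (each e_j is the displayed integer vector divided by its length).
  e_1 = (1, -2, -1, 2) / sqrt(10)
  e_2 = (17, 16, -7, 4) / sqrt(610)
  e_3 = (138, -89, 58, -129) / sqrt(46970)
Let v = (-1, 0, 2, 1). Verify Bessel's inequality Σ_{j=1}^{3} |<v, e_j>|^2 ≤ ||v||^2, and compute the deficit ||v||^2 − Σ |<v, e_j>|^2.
Σ |<v, e_j>|^2 = 1371/770; ||v||^2 = 6; deficit = 3249/770

Write each e_j = u_j / sqrt(<u_j, u_j>) where u_j is the displayed integer vector. Then <v, e_j> = <v, u_j> / sqrt(<u_j, u_j>), so |<v, e_j>|^2 = <v, u_j>^2 / <u_j, u_j>.
Coefficients: <v, e_1> = -1/sqrt(10), <v, e_2> = -27/sqrt(610), <v, e_3> = -151/sqrt(46970).
Square and sum: Σ |<v, e_j>|^2 = 1371/770.
Compute ||v||^2 = v·v = 6.
Deficit = 6 − 1371/770 = 3249/770 ≥ 0, confirming Bessel's inequality. (The deficit equals ||v − Σ <v,e_j> e_j||^2, the squared distance from v to span{e_j}.)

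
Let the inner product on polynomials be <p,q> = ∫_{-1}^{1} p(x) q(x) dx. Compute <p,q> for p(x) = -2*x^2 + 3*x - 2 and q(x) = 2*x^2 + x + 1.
<p,q> = -38/5

Expand the product: p(x)·q(x) = -4*x^4 + 4*x^3 - 3*x^2 + x - 2.
∫_{-1}^{1} of each monomial x^k gives [2/(k+1) if k even, 0 if k odd]. Integrating term-by-term (or equivalently evaluating the antiderivative F(x) = -4*x^5/5 + x^4 - x^3 + x^2/2 - 2*x at the endpoints):
  F(1) − F(−1) = -23/10 − (53/10) = -38/5.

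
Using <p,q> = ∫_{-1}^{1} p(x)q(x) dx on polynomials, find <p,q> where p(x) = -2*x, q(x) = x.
<p,q> = -4/3

Expand the product: p(x)·q(x) = -2*x^2.
∫_{-1}^{1} of each monomial x^k gives [2/(k+1) if k even, 0 if k odd]. Integrating term-by-term (or equivalently evaluating the antiderivative F(x) = -2*x^3/3 at the endpoints):
  F(1) − F(−1) = -2/3 − (2/3) = -4/3.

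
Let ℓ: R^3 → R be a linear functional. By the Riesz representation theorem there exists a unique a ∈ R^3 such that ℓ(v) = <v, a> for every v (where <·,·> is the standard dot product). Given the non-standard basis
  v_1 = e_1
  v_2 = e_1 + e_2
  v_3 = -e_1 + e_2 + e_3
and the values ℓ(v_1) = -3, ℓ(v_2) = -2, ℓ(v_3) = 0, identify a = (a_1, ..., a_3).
a = (-3, 1, -4)

Write a = (a_1, ..., a_3) in the standard basis. For each basis vector v_i, ℓ(v_i) = <v_i, a> is a linear equation in the a_j's. Collect the n equations into a matrix system V a = ℓ, where row i of V is v_i (expressed in the standard basis). Since V is invertible (lower-triangular with 1s on the diagonal, up to permutation), solve by back-substitution:
  V =
[[1, 0, 0],
 [1, 1, 0],
 [-1, 1, 1]]
  V a = (-3, -2, 0)
Solving gives a = (-3, 1, -4).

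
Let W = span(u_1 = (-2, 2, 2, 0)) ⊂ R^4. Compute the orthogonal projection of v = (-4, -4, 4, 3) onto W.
proj_W(v) = (-4/3, 4/3, 4/3, 0)

Set up U = [u_1 | ... | u_1] ∈ R^(4×1). The projector onto W = col(U) is P = U (U^T U)^(-1) U^T.
Compute U^T U =
  [12],
and U^T v = (8).
Solve U^T U · c = U^T v for the coefficients: c = (2/3). The projection is proj_W(v) = U c.
Check: (v - proj_W(v)) · u_1 = 0  (should be 0).
Result: proj_W(v) = (-4/3, 4/3, 4/3, 0).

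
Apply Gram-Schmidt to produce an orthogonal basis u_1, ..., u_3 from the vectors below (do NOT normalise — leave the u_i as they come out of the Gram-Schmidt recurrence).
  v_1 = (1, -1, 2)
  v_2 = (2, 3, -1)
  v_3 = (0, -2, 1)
Orthogonal basis:
  u_1 = (1, -1, 2)
  u_2 = (5/2, 5/2, 0)
  u_3 = (1/3, -1/3, -1/3)

Apply the Gram-Schmidt recurrence
  u_1 = v_1
  u_i = v_i − Σ_{j<i} ((v_i · u_j) / (u_j · u_j)) · u_j.

Step by step this gives:
  u_1 = (1, -1, 2)
  u_2 = (5/2, 5/2, 0)
  u_3 = (1/3, -1/3, -1/3)

Orthogonality check:
  u_2 · u_1 = 0 (should be 0)
  u_3 · u_1 = 0 (should be 0)
  u_3 · u_2 = 0 (should be 0)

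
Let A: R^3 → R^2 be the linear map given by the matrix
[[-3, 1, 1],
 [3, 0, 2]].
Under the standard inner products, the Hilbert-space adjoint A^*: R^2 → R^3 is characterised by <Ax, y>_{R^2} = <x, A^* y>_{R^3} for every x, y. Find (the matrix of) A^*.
A^* = A^T =
[[-3, 3],
 [1, 0],
 [1, 2]]

For real matrices with standard dot products, the defining identity <Ax, y> = <x, A^* y> gives (Ax)^T y = x^T (A^*) y, i.e. x^T A^T y = x^T (A^*) y. Since this holds for all x, y, we must have A^* = A^T. Therefore
A^* =
[[-3, 3],
 [1, 0],
 [1, 2]].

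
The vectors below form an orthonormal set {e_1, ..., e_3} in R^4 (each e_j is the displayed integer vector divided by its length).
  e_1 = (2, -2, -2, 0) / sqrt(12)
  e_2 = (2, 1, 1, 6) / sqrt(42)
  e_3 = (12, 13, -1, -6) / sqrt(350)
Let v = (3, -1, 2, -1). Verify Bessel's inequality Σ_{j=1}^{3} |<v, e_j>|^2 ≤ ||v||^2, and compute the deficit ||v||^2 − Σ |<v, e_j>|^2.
Σ |<v, e_j>|^2 = 86/25; ||v||^2 = 15; deficit = 289/25

Write each e_j = u_j / sqrt(<u_j, u_j>) where u_j is the displayed integer vector. Then <v, e_j> = <v, u_j> / sqrt(<u_j, u_j>), so |<v, e_j>|^2 = <v, u_j>^2 / <u_j, u_j>.
Coefficients: <v, e_1> = 4/sqrt(12), <v, e_2> = 1/sqrt(42), <v, e_3> = 27/sqrt(350).
Square and sum: Σ |<v, e_j>|^2 = 86/25.
Compute ||v||^2 = v·v = 15.
Deficit = 15 − 86/25 = 289/25 ≥ 0, confirming Bessel's inequality. (The deficit equals ||v − Σ <v,e_j> e_j||^2, the squared distance from v to span{e_j}.)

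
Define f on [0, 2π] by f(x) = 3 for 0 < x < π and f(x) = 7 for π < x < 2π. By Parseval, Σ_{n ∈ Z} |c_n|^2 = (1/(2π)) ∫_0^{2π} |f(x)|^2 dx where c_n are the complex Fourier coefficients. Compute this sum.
Σ |c_n|^2 = 29

Parseval equates the L^2 energy of f (normalised by 1/(2π)) with the ℓ^2 sum of its Fourier coefficients: (1/(2π)) ∫_0^{2π} |f|^2 = Σ |c_n|^2.
Compute the left side: (1/(2π)) [∫_0^π 3^2 dx + ∫_π^{2π} 7^2 dx] = (1/(2π)) · (9π + 49π) = (9 + 49)/2 = 29.
So Σ_{n ∈ Z} |c_n|^2 = 29.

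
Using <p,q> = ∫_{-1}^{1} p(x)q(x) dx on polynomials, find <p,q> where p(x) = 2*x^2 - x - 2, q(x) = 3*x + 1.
<p,q> = -14/3

Expand the product: p(x)·q(x) = 6*x^3 - x^2 - 7*x - 2.
∫_{-1}^{1} of each monomial x^k gives [2/(k+1) if k even, 0 if k odd]. Integrating term-by-term (or equivalently evaluating the antiderivative F(x) = 3*x^4/2 - x^3/3 - 7*x^2/2 - 2*x at the endpoints):
  F(1) − F(−1) = -13/3 − (1/3) = -14/3.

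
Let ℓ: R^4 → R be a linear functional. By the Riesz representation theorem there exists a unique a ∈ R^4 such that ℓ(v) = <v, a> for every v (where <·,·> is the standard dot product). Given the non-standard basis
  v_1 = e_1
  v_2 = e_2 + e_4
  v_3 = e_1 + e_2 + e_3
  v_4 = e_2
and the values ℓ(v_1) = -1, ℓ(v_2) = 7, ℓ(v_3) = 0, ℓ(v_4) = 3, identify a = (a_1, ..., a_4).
a = (-1, 3, -2, 4)

Write a = (a_1, ..., a_4) in the standard basis. For each basis vector v_i, ℓ(v_i) = <v_i, a> is a linear equation in the a_j's. Collect the n equations into a matrix system V a = ℓ, where row i of V is v_i (expressed in the standard basis). Since V is invertible (lower-triangular with 1s on the diagonal, up to permutation), solve by back-substitution:
  V =
[[1, 0, 0, 0],
 [0, 1, 0, 1],
 [1, 1, 1, 0],
 [0, 1, 0, 0]]
  V a = (-1, 7, 0, 3)
Solving gives a = (-1, 3, -2, 4).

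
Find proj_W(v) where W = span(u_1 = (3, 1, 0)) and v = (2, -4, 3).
proj_W(v) = (3/5, 1/5, 0)

Set up U = [u_1 | ... | u_1] ∈ R^(3×1). The projector onto W = col(U) is P = U (U^T U)^(-1) U^T.
Compute U^T U =
  [10],
and U^T v = (2).
Solve U^T U · c = U^T v for the coefficients: c = (1/5). The projection is proj_W(v) = U c.
Check: (v - proj_W(v)) · u_1 = 0  (should be 0).
Result: proj_W(v) = (3/5, 1/5, 0).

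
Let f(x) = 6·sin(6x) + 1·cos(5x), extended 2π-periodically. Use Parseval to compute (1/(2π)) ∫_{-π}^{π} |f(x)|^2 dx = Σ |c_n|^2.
Σ |c_n|^2 = 37/2

Expand |f|^2 and use orthogonality of {sin(nx), cos(mx)} on [-π, π]:
  ∫_{-π}^{π} sin(nx)^2 dx = π, ∫ cos(mx)^2 dx = π, and cross terms integrate to 0.
So ∫_{-π}^{π} f(x)^2 dx = 6^2 · π + 1^2 · π = (36 + 1)π.
Divide by 2π: (36 + 1)/2 = 37/2.
By Parseval, this equals Σ |c_n|^2.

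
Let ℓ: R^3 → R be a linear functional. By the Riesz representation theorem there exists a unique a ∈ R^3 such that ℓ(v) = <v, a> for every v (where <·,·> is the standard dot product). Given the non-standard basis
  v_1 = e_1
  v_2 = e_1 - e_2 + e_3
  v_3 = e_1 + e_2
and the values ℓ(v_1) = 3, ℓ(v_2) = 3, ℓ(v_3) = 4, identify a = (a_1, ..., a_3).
a = (3, 1, 1)

Write a = (a_1, ..., a_3) in the standard basis. For each basis vector v_i, ℓ(v_i) = <v_i, a> is a linear equation in the a_j's. Collect the n equations into a matrix system V a = ℓ, where row i of V is v_i (expressed in the standard basis). Since V is invertible (lower-triangular with 1s on the diagonal, up to permutation), solve by back-substitution:
  V =
[[1, 0, 0],
 [1, -1, 1],
 [1, 1, 0]]
  V a = (3, 3, 4)
Solving gives a = (3, 1, 1).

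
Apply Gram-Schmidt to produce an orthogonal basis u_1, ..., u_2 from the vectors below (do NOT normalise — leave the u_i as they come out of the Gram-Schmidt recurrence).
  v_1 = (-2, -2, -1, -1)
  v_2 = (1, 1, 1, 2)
Orthogonal basis:
  u_1 = (-2, -2, -1, -1)
  u_2 = (-2/5, -2/5, 3/10, 13/10)

Apply the Gram-Schmidt recurrence
  u_1 = v_1
  u_i = v_i − Σ_{j<i} ((v_i · u_j) / (u_j · u_j)) · u_j.

Step by step this gives:
  u_1 = (-2, -2, -1, -1)
  u_2 = (-2/5, -2/5, 3/10, 13/10)

Orthogonality check:
  u_2 · u_1 = 0 (should be 0)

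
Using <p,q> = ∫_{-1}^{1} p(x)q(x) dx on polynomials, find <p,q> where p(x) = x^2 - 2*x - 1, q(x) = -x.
<p,q> = 4/3

Expand the product: p(x)·q(x) = -x^3 + 2*x^2 + x.
∫_{-1}^{1} of each monomial x^k gives [2/(k+1) if k even, 0 if k odd]. Integrating term-by-term (or equivalently evaluating the antiderivative F(x) = -x^4/4 + 2*x^3/3 + x^2/2 at the endpoints):
  F(1) − F(−1) = 11/12 − (-5/12) = 4/3.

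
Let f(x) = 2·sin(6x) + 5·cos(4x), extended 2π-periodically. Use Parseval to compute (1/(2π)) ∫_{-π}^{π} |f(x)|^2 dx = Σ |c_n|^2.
Σ |c_n|^2 = 29/2

Expand |f|^2 and use orthogonality of {sin(nx), cos(mx)} on [-π, π]:
  ∫_{-π}^{π} sin(nx)^2 dx = π, ∫ cos(mx)^2 dx = π, and cross terms integrate to 0.
So ∫_{-π}^{π} f(x)^2 dx = 2^2 · π + 5^2 · π = (4 + 25)π.
Divide by 2π: (4 + 25)/2 = 29/2.
By Parseval, this equals Σ |c_n|^2.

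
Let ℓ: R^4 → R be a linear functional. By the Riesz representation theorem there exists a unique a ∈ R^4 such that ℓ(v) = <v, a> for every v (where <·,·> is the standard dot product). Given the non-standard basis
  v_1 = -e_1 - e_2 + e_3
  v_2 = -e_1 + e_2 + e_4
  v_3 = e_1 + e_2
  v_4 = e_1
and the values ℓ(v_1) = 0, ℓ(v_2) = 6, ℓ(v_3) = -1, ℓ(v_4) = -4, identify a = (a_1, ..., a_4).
a = (-4, 3, -1, -1)

Write a = (a_1, ..., a_4) in the standard basis. For each basis vector v_i, ℓ(v_i) = <v_i, a> is a linear equation in the a_j's. Collect the n equations into a matrix system V a = ℓ, where row i of V is v_i (expressed in the standard basis). Since V is invertible (lower-triangular with 1s on the diagonal, up to permutation), solve by back-substitution:
  V =
[[-1, -1, 1, 0],
 [-1, 1, 0, 1],
 [1, 1, 0, 0],
 [1, 0, 0, 0]]
  V a = (0, 6, -1, -4)
Solving gives a = (-4, 3, -1, -1).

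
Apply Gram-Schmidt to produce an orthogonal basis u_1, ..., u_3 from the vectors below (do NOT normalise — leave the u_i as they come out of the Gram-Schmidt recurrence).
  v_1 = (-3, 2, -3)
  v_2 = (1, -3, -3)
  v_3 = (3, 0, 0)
Orthogonal basis:
  u_1 = (-3, 2, -3)
  u_2 = (1, -3, -3)
  u_3 = (675/418, 270/209, -315/418)

Apply the Gram-Schmidt recurrence
  u_1 = v_1
  u_i = v_i − Σ_{j<i} ((v_i · u_j) / (u_j · u_j)) · u_j.

Step by step this gives:
  u_1 = (-3, 2, -3)
  u_2 = (1, -3, -3)
  u_3 = (675/418, 270/209, -315/418)

Orthogonality check:
  u_2 · u_1 = 0 (should be 0)
  u_3 · u_1 = 0 (should be 0)
  u_3 · u_2 = 0 (should be 0)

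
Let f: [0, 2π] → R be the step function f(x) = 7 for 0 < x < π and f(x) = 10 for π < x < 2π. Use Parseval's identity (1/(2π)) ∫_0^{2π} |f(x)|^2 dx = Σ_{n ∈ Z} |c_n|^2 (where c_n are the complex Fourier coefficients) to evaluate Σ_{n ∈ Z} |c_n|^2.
Σ |c_n|^2 = 149/2

Parseval equates the L^2 energy of f (normalised by 1/(2π)) with the ℓ^2 sum of its Fourier coefficients: (1/(2π)) ∫_0^{2π} |f|^2 = Σ |c_n|^2.
Compute the left side: (1/(2π)) [∫_0^π 7^2 dx + ∫_π^{2π} 10^2 dx] = (1/(2π)) · (49π + 100π) = (49 + 100)/2 = 149/2.
So Σ_{n ∈ Z} |c_n|^2 = 149/2.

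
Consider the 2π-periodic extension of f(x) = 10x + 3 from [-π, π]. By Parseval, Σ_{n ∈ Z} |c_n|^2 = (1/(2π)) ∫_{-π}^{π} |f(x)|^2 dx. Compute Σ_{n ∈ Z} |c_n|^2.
Σ |c_n|^2 = 100π^2/3 + 9

Expand and integrate term by term over [-π, π]:
  ∫ (10x)^2 dx = 100·(2π^3/3); ∫ 2·10·(3)·x dx = 0 (odd integrand); ∫ 3^2 dx = 9·2π.
So (1/(2π)) ∫_{-π}^{π} (10x + 3)^2 dx = 100π^2/3 + 9 = 100π^2/3 + 9.
Parseval ⇒ Σ |c_n|^2 = 100π^2/3 + 9.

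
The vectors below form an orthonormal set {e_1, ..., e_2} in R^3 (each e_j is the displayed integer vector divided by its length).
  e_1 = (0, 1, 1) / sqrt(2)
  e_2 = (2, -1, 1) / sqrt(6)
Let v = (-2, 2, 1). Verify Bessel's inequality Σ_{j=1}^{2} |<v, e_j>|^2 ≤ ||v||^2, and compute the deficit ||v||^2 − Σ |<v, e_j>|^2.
Σ |<v, e_j>|^2 = 26/3; ||v||^2 = 9; deficit = 1/3

Write each e_j = u_j / sqrt(<u_j, u_j>) where u_j is the displayed integer vector. Then <v, e_j> = <v, u_j> / sqrt(<u_j, u_j>), so |<v, e_j>|^2 = <v, u_j>^2 / <u_j, u_j>.
Coefficients: <v, e_1> = 3/sqrt(2), <v, e_2> = -5/sqrt(6).
Square and sum: Σ |<v, e_j>|^2 = 26/3.
Compute ||v||^2 = v·v = 9.
Deficit = 9 − 26/3 = 1/3 ≥ 0, confirming Bessel's inequality. (The deficit equals ||v − Σ <v,e_j> e_j||^2, the squared distance from v to span{e_j}.)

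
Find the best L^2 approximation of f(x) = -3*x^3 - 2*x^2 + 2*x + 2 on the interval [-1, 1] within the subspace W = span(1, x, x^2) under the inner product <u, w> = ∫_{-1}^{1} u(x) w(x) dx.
g(x) = -2*x^2 + x/5 + 2

The best approximation g ∈ W is the orthogonal projection of f onto W. Writing g = a_0 + a_1 x + a_2 x^2, the coefficients solve the normal equations G · a = b where
  G_{ij} = <φ_i, φ_j> and b_i = <f, φ_i>, with φ_0 = 1, φ_1 = x, φ_2 = x^2.
G =
  [2, 0, 2/3]
  [0, 2/3, 0]
  [2/3, 0, 2/5],
b = (8/3, 2/15, 8/15).
Solving gives a_0 = 2, a_1 = 1/5, a_2 = -2, so
  g(x) = -2*x^2 + x/5 + 2.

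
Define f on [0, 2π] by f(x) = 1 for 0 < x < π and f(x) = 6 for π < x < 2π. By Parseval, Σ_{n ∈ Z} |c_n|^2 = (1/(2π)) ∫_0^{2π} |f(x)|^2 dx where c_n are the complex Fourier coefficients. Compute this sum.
Σ |c_n|^2 = 37/2

Parseval equates the L^2 energy of f (normalised by 1/(2π)) with the ℓ^2 sum of its Fourier coefficients: (1/(2π)) ∫_0^{2π} |f|^2 = Σ |c_n|^2.
Compute the left side: (1/(2π)) [∫_0^π 1^2 dx + ∫_π^{2π} 6^2 dx] = (1/(2π)) · (1π + 36π) = (1 + 36)/2 = 37/2.
So Σ_{n ∈ Z} |c_n|^2 = 37/2.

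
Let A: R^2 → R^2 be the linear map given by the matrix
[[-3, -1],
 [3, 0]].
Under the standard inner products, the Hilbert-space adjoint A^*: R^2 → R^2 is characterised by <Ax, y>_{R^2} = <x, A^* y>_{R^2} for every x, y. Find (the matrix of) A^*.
A^* = A^T =
[[-3, 3],
 [-1, 0]]

For real matrices with standard dot products, the defining identity <Ax, y> = <x, A^* y> gives (Ax)^T y = x^T (A^*) y, i.e. x^T A^T y = x^T (A^*) y. Since this holds for all x, y, we must have A^* = A^T. Therefore
A^* =
[[-3, 3],
 [-1, 0]].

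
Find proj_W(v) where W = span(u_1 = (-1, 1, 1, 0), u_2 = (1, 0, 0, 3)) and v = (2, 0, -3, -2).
proj_W(v) = (37/29, -54/29, -54/29, -51/29)

Set up U = [u_1 | ... | u_2] ∈ R^(4×2). The projector onto W = col(U) is P = U (U^T U)^(-1) U^T.
Compute U^T U =
  [3, -1]
  [-1, 10],
and U^T v = (-5, -4).
Solve U^T U · c = U^T v for the coefficients: c = (-54/29, -17/29). The projection is proj_W(v) = U c.
Check: (v - proj_W(v)) · u_1 = 0  (should be 0).
Check: (v - proj_W(v)) · u_2 = 0  (should be 0).
Result: proj_W(v) = (37/29, -54/29, -54/29, -51/29).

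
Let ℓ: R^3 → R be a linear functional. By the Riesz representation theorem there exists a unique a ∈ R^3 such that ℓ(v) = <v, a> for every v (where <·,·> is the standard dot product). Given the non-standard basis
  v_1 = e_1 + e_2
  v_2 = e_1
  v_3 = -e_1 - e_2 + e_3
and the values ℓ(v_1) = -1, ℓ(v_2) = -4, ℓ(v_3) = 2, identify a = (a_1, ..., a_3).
a = (-4, 3, 1)

Write a = (a_1, ..., a_3) in the standard basis. For each basis vector v_i, ℓ(v_i) = <v_i, a> is a linear equation in the a_j's. Collect the n equations into a matrix system V a = ℓ, where row i of V is v_i (expressed in the standard basis). Since V is invertible (lower-triangular with 1s on the diagonal, up to permutation), solve by back-substitution:
  V =
[[1, 1, 0],
 [1, 0, 0],
 [-1, -1, 1]]
  V a = (-1, -4, 2)
Solving gives a = (-4, 3, 1).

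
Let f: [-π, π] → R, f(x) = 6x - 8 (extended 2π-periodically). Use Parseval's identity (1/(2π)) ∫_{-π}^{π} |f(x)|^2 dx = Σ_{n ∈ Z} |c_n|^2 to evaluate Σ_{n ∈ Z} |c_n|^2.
Σ |c_n|^2 = 12π^2 + 64

Expand and integrate term by term over [-π, π]:
  ∫ (6x)^2 dx = 36·(2π^3/3); ∫ 2·6·(-8)·x dx = 0 (odd integrand); ∫ (-8)^2 dx = 64·2π.
So (1/(2π)) ∫_{-π}^{π} (6x - 8)^2 dx = 36π^2/3 + 64 = 12π^2 + 64.
Parseval ⇒ Σ |c_n|^2 = 12π^2 + 64.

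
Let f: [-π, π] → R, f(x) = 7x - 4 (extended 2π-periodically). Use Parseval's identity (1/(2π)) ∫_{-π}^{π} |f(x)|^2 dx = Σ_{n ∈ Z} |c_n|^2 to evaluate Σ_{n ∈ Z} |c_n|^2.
Σ |c_n|^2 = 49π^2/3 + 16

Expand and integrate term by term over [-π, π]:
  ∫ (7x)^2 dx = 49·(2π^3/3); ∫ 2·7·(-4)·x dx = 0 (odd integrand); ∫ (-4)^2 dx = 16·2π.
So (1/(2π)) ∫_{-π}^{π} (7x - 4)^2 dx = 49π^2/3 + 16 = 49π^2/3 + 16.
Parseval ⇒ Σ |c_n|^2 = 49π^2/3 + 16.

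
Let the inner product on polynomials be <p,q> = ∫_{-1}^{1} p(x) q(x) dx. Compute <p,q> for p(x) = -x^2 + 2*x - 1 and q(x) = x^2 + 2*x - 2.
<p,q> = 104/15

Expand the product: p(x)·q(x) = -x^4 + 5*x^2 - 6*x + 2.
∫_{-1}^{1} of each monomial x^k gives [2/(k+1) if k even, 0 if k odd]. Integrating term-by-term (or equivalently evaluating the antiderivative F(x) = -x^5/5 + 5*x^3/3 - 3*x^2 + 2*x at the endpoints):
  F(1) − F(−1) = 7/15 − (-97/15) = 104/15.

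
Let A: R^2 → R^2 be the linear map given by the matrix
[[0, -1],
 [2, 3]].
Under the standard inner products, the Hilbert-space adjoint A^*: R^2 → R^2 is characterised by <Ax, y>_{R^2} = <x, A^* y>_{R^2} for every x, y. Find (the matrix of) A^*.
A^* = A^T =
[[0, 2],
 [-1, 3]]

For real matrices with standard dot products, the defining identity <Ax, y> = <x, A^* y> gives (Ax)^T y = x^T (A^*) y, i.e. x^T A^T y = x^T (A^*) y. Since this holds for all x, y, we must have A^* = A^T. Therefore
A^* =
[[0, 2],
 [-1, 3]].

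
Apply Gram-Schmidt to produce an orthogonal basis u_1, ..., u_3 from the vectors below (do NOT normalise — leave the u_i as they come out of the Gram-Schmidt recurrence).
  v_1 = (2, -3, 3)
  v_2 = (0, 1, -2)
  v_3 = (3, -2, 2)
Orthogonal basis:
  u_1 = (2, -3, 3)
  u_2 = (9/11, -5/22, -17/22)
  u_3 = (15/29, 20/29, 10/29)

Apply the Gram-Schmidt recurrence
  u_1 = v_1
  u_i = v_i − Σ_{j<i} ((v_i · u_j) / (u_j · u_j)) · u_j.

Step by step this gives:
  u_1 = (2, -3, 3)
  u_2 = (9/11, -5/22, -17/22)
  u_3 = (15/29, 20/29, 10/29)

Orthogonality check:
  u_2 · u_1 = 0 (should be 0)
  u_3 · u_1 = 0 (should be 0)
  u_3 · u_2 = 0 (should be 0)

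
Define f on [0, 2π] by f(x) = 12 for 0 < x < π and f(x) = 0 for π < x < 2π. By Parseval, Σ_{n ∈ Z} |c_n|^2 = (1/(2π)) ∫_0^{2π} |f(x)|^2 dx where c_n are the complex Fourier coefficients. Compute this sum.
Σ |c_n|^2 = 72

Parseval equates the L^2 energy of f (normalised by 1/(2π)) with the ℓ^2 sum of its Fourier coefficients: (1/(2π)) ∫_0^{2π} |f|^2 = Σ |c_n|^2.
Compute the left side: (1/(2π)) [∫_0^π 12^2 dx + ∫_π^{2π} 0^2 dx] = (1/(2π)) · (144π + 0π) = (144 + 0)/2 = 72.
So Σ_{n ∈ Z} |c_n|^2 = 72.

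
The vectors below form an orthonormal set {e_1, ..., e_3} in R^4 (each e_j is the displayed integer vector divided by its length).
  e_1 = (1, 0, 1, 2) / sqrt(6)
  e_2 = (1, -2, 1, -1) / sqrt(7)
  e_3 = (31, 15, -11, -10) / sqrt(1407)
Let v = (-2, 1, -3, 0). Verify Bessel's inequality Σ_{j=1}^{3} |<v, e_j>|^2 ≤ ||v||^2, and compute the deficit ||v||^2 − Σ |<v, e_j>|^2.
Σ |<v, e_j>|^2 = 1515/134; ||v||^2 = 14; deficit = 361/134

Write each e_j = u_j / sqrt(<u_j, u_j>) where u_j is the displayed integer vector. Then <v, e_j> = <v, u_j> / sqrt(<u_j, u_j>), so |<v, e_j>|^2 = <v, u_j>^2 / <u_j, u_j>.
Coefficients: <v, e_1> = -5/sqrt(6), <v, e_2> = -7/sqrt(7), <v, e_3> = -14/sqrt(1407).
Square and sum: Σ |<v, e_j>|^2 = 1515/134.
Compute ||v||^2 = v·v = 14.
Deficit = 14 − 1515/134 = 361/134 ≥ 0, confirming Bessel's inequality. (The deficit equals ||v − Σ <v,e_j> e_j||^2, the squared distance from v to span{e_j}.)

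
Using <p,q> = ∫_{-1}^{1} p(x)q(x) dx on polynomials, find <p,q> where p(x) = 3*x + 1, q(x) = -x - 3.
<p,q> = -8

Expand the product: p(x)·q(x) = -3*x^2 - 10*x - 3.
∫_{-1}^{1} of each monomial x^k gives [2/(k+1) if k even, 0 if k odd]. Integrating term-by-term (or equivalently evaluating the antiderivative F(x) = -x^3 - 5*x^2 - 3*x at the endpoints):
  F(1) − F(−1) = -9 − (-1) = -8.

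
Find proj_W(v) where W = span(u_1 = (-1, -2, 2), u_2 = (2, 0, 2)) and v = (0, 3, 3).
proj_W(v) = (30/17, 6/17, 21/17)

Set up U = [u_1 | ... | u_2] ∈ R^(3×2). The projector onto W = col(U) is P = U (U^T U)^(-1) U^T.
Compute U^T U =
  [9, 2]
  [2, 8],
and U^T v = (0, 6).
Solve U^T U · c = U^T v for the coefficients: c = (-3/17, 27/34). The projection is proj_W(v) = U c.
Check: (v - proj_W(v)) · u_1 = 0  (should be 0).
Check: (v - proj_W(v)) · u_2 = 0  (should be 0).
Result: proj_W(v) = (30/17, 6/17, 21/17).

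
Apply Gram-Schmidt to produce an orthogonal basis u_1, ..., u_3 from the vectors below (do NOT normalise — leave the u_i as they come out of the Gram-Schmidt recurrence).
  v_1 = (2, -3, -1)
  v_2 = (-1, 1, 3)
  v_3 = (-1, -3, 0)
Orthogonal basis:
  u_1 = (2, -3, -1)
  u_2 = (1/7, -5/7, 17/7)
  u_3 = (-92/45, -23/18, -23/90)

Apply the Gram-Schmidt recurrence
  u_1 = v_1
  u_i = v_i − Σ_{j<i} ((v_i · u_j) / (u_j · u_j)) · u_j.

Step by step this gives:
  u_1 = (2, -3, -1)
  u_2 = (1/7, -5/7, 17/7)
  u_3 = (-92/45, -23/18, -23/90)

Orthogonality check:
  u_2 · u_1 = 0 (should be 0)
  u_3 · u_1 = 0 (should be 0)
  u_3 · u_2 = 0 (should be 0)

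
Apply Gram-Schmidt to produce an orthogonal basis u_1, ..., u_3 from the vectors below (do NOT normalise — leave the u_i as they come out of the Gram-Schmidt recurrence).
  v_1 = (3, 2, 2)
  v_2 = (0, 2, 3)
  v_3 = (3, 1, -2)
Orthogonal basis:
  u_1 = (3, 2, 2)
  u_2 = (-30/17, 14/17, 31/17)
  u_3 = (-30/121, 135/121, -90/121)

Apply the Gram-Schmidt recurrence
  u_1 = v_1
  u_i = v_i − Σ_{j<i} ((v_i · u_j) / (u_j · u_j)) · u_j.

Step by step this gives:
  u_1 = (3, 2, 2)
  u_2 = (-30/17, 14/17, 31/17)
  u_3 = (-30/121, 135/121, -90/121)

Orthogonality check:
  u_2 · u_1 = 0 (should be 0)
  u_3 · u_1 = 0 (should be 0)
  u_3 · u_2 = 0 (should be 0)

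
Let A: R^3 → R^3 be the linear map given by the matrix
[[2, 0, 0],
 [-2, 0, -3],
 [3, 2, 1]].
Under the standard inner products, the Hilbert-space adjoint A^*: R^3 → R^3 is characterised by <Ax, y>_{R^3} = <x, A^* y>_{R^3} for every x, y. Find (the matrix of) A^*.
A^* = A^T =
[[2, -2, 3],
 [0, 0, 2],
 [0, -3, 1]]

For real matrices with standard dot products, the defining identity <Ax, y> = <x, A^* y> gives (Ax)^T y = x^T (A^*) y, i.e. x^T A^T y = x^T (A^*) y. Since this holds for all x, y, we must have A^* = A^T. Therefore
A^* =
[[2, -2, 3],
 [0, 0, 2],
 [0, -3, 1]].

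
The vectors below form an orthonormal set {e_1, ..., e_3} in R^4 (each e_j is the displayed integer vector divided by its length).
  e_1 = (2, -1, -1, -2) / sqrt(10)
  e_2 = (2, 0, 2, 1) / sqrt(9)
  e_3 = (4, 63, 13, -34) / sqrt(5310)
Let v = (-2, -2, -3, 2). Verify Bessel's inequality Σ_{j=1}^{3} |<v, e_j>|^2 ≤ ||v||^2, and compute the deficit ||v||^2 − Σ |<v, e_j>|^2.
Σ |<v, e_j>|^2 = 1118/59; ||v||^2 = 21; deficit = 121/59

Write each e_j = u_j / sqrt(<u_j, u_j>) where u_j is the displayed integer vector. Then <v, e_j> = <v, u_j> / sqrt(<u_j, u_j>), so |<v, e_j>|^2 = <v, u_j>^2 / <u_j, u_j>.
Coefficients: <v, e_1> = -3/sqrt(10), <v, e_2> = -8/sqrt(9), <v, e_3> = -241/sqrt(5310).
Square and sum: Σ |<v, e_j>|^2 = 1118/59.
Compute ||v||^2 = v·v = 21.
Deficit = 21 − 1118/59 = 121/59 ≥ 0, confirming Bessel's inequality. (The deficit equals ||v − Σ <v,e_j> e_j||^2, the squared distance from v to span{e_j}.)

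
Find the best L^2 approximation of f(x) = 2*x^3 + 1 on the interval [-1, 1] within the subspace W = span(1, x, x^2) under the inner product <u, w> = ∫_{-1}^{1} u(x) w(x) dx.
g(x) = 6*x/5 + 1

The best approximation g ∈ W is the orthogonal projection of f onto W. Writing g = a_0 + a_1 x + a_2 x^2, the coefficients solve the normal equations G · a = b where
  G_{ij} = <φ_i, φ_j> and b_i = <f, φ_i>, with φ_0 = 1, φ_1 = x, φ_2 = x^2.
G =
  [2, 0, 2/3]
  [0, 2/3, 0]
  [2/3, 0, 2/5],
b = (2, 4/5, 2/3).
Solving gives a_0 = 1, a_1 = 6/5, a_2 = 0, so
  g(x) = 6*x/5 + 1.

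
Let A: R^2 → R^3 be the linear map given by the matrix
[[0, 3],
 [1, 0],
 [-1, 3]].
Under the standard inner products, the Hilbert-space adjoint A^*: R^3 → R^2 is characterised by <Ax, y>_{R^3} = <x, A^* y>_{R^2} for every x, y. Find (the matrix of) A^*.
A^* = A^T =
[[0, 1, -1],
 [3, 0, 3]]

For real matrices with standard dot products, the defining identity <Ax, y> = <x, A^* y> gives (Ax)^T y = x^T (A^*) y, i.e. x^T A^T y = x^T (A^*) y. Since this holds for all x, y, we must have A^* = A^T. Therefore
A^* =
[[0, 1, -1],
 [3, 0, 3]].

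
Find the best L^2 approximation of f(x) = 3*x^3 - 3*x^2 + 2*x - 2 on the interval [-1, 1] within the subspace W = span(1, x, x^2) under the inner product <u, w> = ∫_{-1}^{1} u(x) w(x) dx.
g(x) = -3*x^2 + 19*x/5 - 2

The best approximation g ∈ W is the orthogonal projection of f onto W. Writing g = a_0 + a_1 x + a_2 x^2, the coefficients solve the normal equations G · a = b where
  G_{ij} = <φ_i, φ_j> and b_i = <f, φ_i>, with φ_0 = 1, φ_1 = x, φ_2 = x^2.
G =
  [2, 0, 2/3]
  [0, 2/3, 0]
  [2/3, 0, 2/5],
b = (-6, 38/15, -38/15).
Solving gives a_0 = -2, a_1 = 19/5, a_2 = -3, so
  g(x) = -3*x^2 + 19*x/5 - 2.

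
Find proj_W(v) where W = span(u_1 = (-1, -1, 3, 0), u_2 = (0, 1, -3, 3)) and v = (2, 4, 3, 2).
proj_W(v) = (-67/109, -26/109, 78/109, 123/109)

Set up U = [u_1 | ... | u_2] ∈ R^(4×2). The projector onto W = col(U) is P = U (U^T U)^(-1) U^T.
Compute U^T U =
  [11, -10]
  [-10, 19],
and U^T v = (3, 1).
Solve U^T U · c = U^T v for the coefficients: c = (67/109, 41/109). The projection is proj_W(v) = U c.
Check: (v - proj_W(v)) · u_1 = 0  (should be 0).
Check: (v - proj_W(v)) · u_2 = 0  (should be 0).
Result: proj_W(v) = (-67/109, -26/109, 78/109, 123/109).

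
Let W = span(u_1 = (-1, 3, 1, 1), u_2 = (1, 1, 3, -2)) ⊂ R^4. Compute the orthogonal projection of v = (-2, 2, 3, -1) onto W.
proj_W(v) = (-5/57, 151/57, 47/19, -29/57)

Set up U = [u_1 | ... | u_2] ∈ R^(4×2). The projector onto W = col(U) is P = U (U^T U)^(-1) U^T.
Compute U^T U =
  [12, 3]
  [3, 15],
and U^T v = (10, 11).
Solve U^T U · c = U^T v for the coefficients: c = (13/19, 34/57). The projection is proj_W(v) = U c.
Check: (v - proj_W(v)) · u_1 = 0  (should be 0).
Check: (v - proj_W(v)) · u_2 = 0  (should be 0).
Result: proj_W(v) = (-5/57, 151/57, 47/19, -29/57).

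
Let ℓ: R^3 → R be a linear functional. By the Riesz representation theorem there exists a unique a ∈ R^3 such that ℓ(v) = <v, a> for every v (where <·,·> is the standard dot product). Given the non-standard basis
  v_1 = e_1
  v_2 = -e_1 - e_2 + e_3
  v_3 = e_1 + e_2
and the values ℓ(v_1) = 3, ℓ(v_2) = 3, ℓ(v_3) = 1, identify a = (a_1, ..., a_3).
a = (3, -2, 4)

Write a = (a_1, ..., a_3) in the standard basis. For each basis vector v_i, ℓ(v_i) = <v_i, a> is a linear equation in the a_j's. Collect the n equations into a matrix system V a = ℓ, where row i of V is v_i (expressed in the standard basis). Since V is invertible (lower-triangular with 1s on the diagonal, up to permutation), solve by back-substitution:
  V =
[[1, 0, 0],
 [-1, -1, 1],
 [1, 1, 0]]
  V a = (3, 3, 1)
Solving gives a = (3, -2, 4).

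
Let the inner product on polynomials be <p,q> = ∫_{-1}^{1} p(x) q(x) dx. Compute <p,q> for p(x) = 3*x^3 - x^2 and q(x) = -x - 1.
<p,q> = -8/15

Expand the product: p(x)·q(x) = -3*x^4 - 2*x^3 + x^2.
∫_{-1}^{1} of each monomial x^k gives [2/(k+1) if k even, 0 if k odd]. Integrating term-by-term (or equivalently evaluating the antiderivative F(x) = -3*x^5/5 - x^4/2 + x^3/3 at the endpoints):
  F(1) − F(−1) = -23/30 − (-7/30) = -8/15.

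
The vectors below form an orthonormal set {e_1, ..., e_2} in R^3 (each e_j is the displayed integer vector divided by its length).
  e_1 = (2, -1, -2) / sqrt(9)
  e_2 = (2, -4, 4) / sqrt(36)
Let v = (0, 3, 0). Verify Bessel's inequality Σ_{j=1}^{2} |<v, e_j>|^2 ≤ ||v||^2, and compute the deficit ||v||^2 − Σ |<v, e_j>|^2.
Σ |<v, e_j>|^2 = 5; ||v||^2 = 9; deficit = 4

Write each e_j = u_j / sqrt(<u_j, u_j>) where u_j is the displayed integer vector. Then <v, e_j> = <v, u_j> / sqrt(<u_j, u_j>), so |<v, e_j>|^2 = <v, u_j>^2 / <u_j, u_j>.
Coefficients: <v, e_1> = -3/sqrt(9), <v, e_2> = -12/sqrt(36).
Square and sum: Σ |<v, e_j>|^2 = 5.
Compute ||v||^2 = v·v = 9.
Deficit = 9 − 5 = 4 ≥ 0, confirming Bessel's inequality. (The deficit equals ||v − Σ <v,e_j> e_j||^2, the squared distance from v to span{e_j}.)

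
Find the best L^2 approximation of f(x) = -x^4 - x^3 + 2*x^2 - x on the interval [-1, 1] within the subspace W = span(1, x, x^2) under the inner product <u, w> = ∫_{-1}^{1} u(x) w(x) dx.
g(x) = 8*x^2/7 - 8*x/5 + 3/35

The best approximation g ∈ W is the orthogonal projection of f onto W. Writing g = a_0 + a_1 x + a_2 x^2, the coefficients solve the normal equations G · a = b where
  G_{ij} = <φ_i, φ_j> and b_i = <f, φ_i>, with φ_0 = 1, φ_1 = x, φ_2 = x^2.
G =
  [2, 0, 2/3]
  [0, 2/3, 0]
  [2/3, 0, 2/5],
b = (14/15, -16/15, 18/35).
Solving gives a_0 = 3/35, a_1 = -8/5, a_2 = 8/7, so
  g(x) = 8*x^2/7 - 8*x/5 + 3/35.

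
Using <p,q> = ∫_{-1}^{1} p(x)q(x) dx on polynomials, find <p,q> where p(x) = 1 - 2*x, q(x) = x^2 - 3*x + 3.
<p,q> = 32/3

Expand the product: p(x)·q(x) = -2*x^3 + 7*x^2 - 9*x + 3.
∫_{-1}^{1} of each monomial x^k gives [2/(k+1) if k even, 0 if k odd]. Integrating term-by-term (or equivalently evaluating the antiderivative F(x) = -x^4/2 + 7*x^3/3 - 9*x^2/2 + 3*x at the endpoints):
  F(1) − F(−1) = 1/3 − (-31/3) = 32/3.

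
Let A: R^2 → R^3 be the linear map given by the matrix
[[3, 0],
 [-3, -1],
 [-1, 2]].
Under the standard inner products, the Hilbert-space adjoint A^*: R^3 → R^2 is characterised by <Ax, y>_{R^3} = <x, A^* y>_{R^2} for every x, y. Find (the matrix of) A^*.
A^* = A^T =
[[3, -3, -1],
 [0, -1, 2]]

For real matrices with standard dot products, the defining identity <Ax, y> = <x, A^* y> gives (Ax)^T y = x^T (A^*) y, i.e. x^T A^T y = x^T (A^*) y. Since this holds for all x, y, we must have A^* = A^T. Therefore
A^* =
[[3, -3, -1],
 [0, -1, 2]].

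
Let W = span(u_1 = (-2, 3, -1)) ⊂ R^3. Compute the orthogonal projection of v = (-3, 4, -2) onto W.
proj_W(v) = (-20/7, 30/7, -10/7)

Set up U = [u_1 | ... | u_1] ∈ R^(3×1). The projector onto W = col(U) is P = U (U^T U)^(-1) U^T.
Compute U^T U =
  [14],
and U^T v = (20).
Solve U^T U · c = U^T v for the coefficients: c = (10/7). The projection is proj_W(v) = U c.
Check: (v - proj_W(v)) · u_1 = 0  (should be 0).
Result: proj_W(v) = (-20/7, 30/7, -10/7).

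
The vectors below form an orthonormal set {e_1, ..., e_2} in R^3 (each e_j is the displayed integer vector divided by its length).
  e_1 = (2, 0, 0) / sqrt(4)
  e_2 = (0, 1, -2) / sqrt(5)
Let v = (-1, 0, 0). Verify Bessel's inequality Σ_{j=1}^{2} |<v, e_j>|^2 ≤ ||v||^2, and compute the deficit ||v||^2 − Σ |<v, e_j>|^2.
Σ |<v, e_j>|^2 = 1; ||v||^2 = 1; deficit = 0

Write each e_j = u_j / sqrt(<u_j, u_j>) where u_j is the displayed integer vector. Then <v, e_j> = <v, u_j> / sqrt(<u_j, u_j>), so |<v, e_j>|^2 = <v, u_j>^2 / <u_j, u_j>.
Coefficients: <v, e_1> = -2/sqrt(4), <v, e_2> = 0/sqrt(5).
Square and sum: Σ |<v, e_j>|^2 = 1.
Compute ||v||^2 = v·v = 1.
Deficit = 1 − 1 = 0 ≥ 0, confirming Bessel's inequality. (The deficit equals ||v − Σ <v,e_j> e_j||^2, the squared distance from v to span{e_j}.)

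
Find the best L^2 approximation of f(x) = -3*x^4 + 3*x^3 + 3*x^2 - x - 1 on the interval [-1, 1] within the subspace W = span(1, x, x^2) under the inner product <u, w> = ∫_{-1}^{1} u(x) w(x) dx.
g(x) = 3*x^2/7 + 4*x/5 - 26/35

The best approximation g ∈ W is the orthogonal projection of f onto W. Writing g = a_0 + a_1 x + a_2 x^2, the coefficients solve the normal equations G · a = b where
  G_{ij} = <φ_i, φ_j> and b_i = <f, φ_i>, with φ_0 = 1, φ_1 = x, φ_2 = x^2.
G =
  [2, 0, 2/3]
  [0, 2/3, 0]
  [2/3, 0, 2/5],
b = (-6/5, 8/15, -34/105).
Solving gives a_0 = -26/35, a_1 = 4/5, a_2 = 3/7, so
  g(x) = 3*x^2/7 + 4*x/5 - 26/35.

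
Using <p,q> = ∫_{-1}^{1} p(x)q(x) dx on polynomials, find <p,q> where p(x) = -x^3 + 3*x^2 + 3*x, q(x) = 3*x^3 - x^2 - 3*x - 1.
<p,q> = -184/35

Expand the product: p(x)·q(x) = -3*x^6 + 10*x^5 + 9*x^4 - 11*x^3 - 12*x^2 - 3*x.
∫_{-1}^{1} of each monomial x^k gives [2/(k+1) if k even, 0 if k odd]. Integrating term-by-term (or equivalently evaluating the antiderivative F(x) = -3*x^7/7 + 5*x^6/3 + 9*x^5/5 - 11*x^4/4 - 4*x^3 - 3*x^2/2 at the endpoints):
  F(1) − F(−1) = -2189/420 − (19/420) = -184/35.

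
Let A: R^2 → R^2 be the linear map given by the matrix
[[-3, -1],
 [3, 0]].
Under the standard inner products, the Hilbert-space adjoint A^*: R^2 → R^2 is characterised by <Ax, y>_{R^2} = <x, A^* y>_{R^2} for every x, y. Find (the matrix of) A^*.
A^* = A^T =
[[-3, 3],
 [-1, 0]]

For real matrices with standard dot products, the defining identity <Ax, y> = <x, A^* y> gives (Ax)^T y = x^T (A^*) y, i.e. x^T A^T y = x^T (A^*) y. Since this holds for all x, y, we must have A^* = A^T. Therefore
A^* =
[[-3, 3],
 [-1, 0]].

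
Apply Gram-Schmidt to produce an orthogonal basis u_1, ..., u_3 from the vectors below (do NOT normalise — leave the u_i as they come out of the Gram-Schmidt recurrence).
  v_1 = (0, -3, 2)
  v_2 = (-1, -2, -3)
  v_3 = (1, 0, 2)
Orthogonal basis:
  u_1 = (0, -3, 2)
  u_2 = (-1, -2, -3)
  u_3 = (1/2, -1/13, -3/26)

Apply the Gram-Schmidt recurrence
  u_1 = v_1
  u_i = v_i − Σ_{j<i} ((v_i · u_j) / (u_j · u_j)) · u_j.

Step by step this gives:
  u_1 = (0, -3, 2)
  u_2 = (-1, -2, -3)
  u_3 = (1/2, -1/13, -3/26)

Orthogonality check:
  u_2 · u_1 = 0 (should be 0)
  u_3 · u_1 = 0 (should be 0)
  u_3 · u_2 = 0 (should be 0)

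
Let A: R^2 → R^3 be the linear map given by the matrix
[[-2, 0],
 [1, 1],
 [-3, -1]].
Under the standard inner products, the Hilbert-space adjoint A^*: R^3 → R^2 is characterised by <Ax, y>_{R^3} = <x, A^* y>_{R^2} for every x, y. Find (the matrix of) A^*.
A^* = A^T =
[[-2, 1, -3],
 [0, 1, -1]]

For real matrices with standard dot products, the defining identity <Ax, y> = <x, A^* y> gives (Ax)^T y = x^T (A^*) y, i.e. x^T A^T y = x^T (A^*) y. Since this holds for all x, y, we must have A^* = A^T. Therefore
A^* =
[[-2, 1, -3],
 [0, 1, -1]].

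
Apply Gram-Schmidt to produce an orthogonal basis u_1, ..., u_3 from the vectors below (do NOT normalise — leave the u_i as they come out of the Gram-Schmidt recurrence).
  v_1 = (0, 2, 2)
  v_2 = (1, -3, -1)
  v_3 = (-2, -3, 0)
Orthogonal basis:
  u_1 = (0, 2, 2)
  u_2 = (1, -1, 1)
  u_3 = (-7/3, -7/6, 7/6)

Apply the Gram-Schmidt recurrence
  u_1 = v_1
  u_i = v_i − Σ_{j<i} ((v_i · u_j) / (u_j · u_j)) · u_j.

Step by step this gives:
  u_1 = (0, 2, 2)
  u_2 = (1, -1, 1)
  u_3 = (-7/3, -7/6, 7/6)

Orthogonality check:
  u_2 · u_1 = 0 (should be 0)
  u_3 · u_1 = 0 (should be 0)
  u_3 · u_2 = 0 (should be 0)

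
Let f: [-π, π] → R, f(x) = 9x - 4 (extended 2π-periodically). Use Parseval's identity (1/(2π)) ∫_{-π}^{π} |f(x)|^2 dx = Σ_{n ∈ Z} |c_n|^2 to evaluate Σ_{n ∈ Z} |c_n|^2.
Σ |c_n|^2 = 27π^2 + 16

Expand and integrate term by term over [-π, π]:
  ∫ (9x)^2 dx = 81·(2π^3/3); ∫ 2·9·(-4)·x dx = 0 (odd integrand); ∫ (-4)^2 dx = 16·2π.
So (1/(2π)) ∫_{-π}^{π} (9x - 4)^2 dx = 81π^2/3 + 16 = 27π^2 + 16.
Parseval ⇒ Σ |c_n|^2 = 27π^2 + 16.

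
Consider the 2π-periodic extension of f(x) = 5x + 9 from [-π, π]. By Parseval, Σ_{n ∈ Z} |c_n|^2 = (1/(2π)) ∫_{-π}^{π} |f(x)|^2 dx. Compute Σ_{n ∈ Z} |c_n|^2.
Σ |c_n|^2 = 25π^2/3 + 81

Expand and integrate term by term over [-π, π]:
  ∫ (5x)^2 dx = 25·(2π^3/3); ∫ 2·5·(9)·x dx = 0 (odd integrand); ∫ 9^2 dx = 81·2π.
So (1/(2π)) ∫_{-π}^{π} (5x + 9)^2 dx = 25π^2/3 + 81 = 25π^2/3 + 81.
Parseval ⇒ Σ |c_n|^2 = 25π^2/3 + 81.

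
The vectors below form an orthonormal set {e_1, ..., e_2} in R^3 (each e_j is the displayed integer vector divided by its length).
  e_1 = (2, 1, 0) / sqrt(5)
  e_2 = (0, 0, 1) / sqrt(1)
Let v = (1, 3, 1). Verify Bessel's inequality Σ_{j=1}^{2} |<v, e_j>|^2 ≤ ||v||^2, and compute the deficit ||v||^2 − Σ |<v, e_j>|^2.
Σ |<v, e_j>|^2 = 6; ||v||^2 = 11; deficit = 5

Write each e_j = u_j / sqrt(<u_j, u_j>) where u_j is the displayed integer vector. Then <v, e_j> = <v, u_j> / sqrt(<u_j, u_j>), so |<v, e_j>|^2 = <v, u_j>^2 / <u_j, u_j>.
Coefficients: <v, e_1> = 5/sqrt(5), <v, e_2> = 1/sqrt(1).
Square and sum: Σ |<v, e_j>|^2 = 6.
Compute ||v||^2 = v·v = 11.
Deficit = 11 − 6 = 5 ≥ 0, confirming Bessel's inequality. (The deficit equals ||v − Σ <v,e_j> e_j||^2, the squared distance from v to span{e_j}.)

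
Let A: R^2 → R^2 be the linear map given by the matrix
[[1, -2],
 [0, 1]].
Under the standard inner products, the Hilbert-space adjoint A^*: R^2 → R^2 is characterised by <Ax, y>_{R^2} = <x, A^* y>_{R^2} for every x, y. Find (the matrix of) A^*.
A^* = A^T =
[[1, 0],
 [-2, 1]]

For real matrices with standard dot products, the defining identity <Ax, y> = <x, A^* y> gives (Ax)^T y = x^T (A^*) y, i.e. x^T A^T y = x^T (A^*) y. Since this holds for all x, y, we must have A^* = A^T. Therefore
A^* =
[[1, 0],
 [-2, 1]].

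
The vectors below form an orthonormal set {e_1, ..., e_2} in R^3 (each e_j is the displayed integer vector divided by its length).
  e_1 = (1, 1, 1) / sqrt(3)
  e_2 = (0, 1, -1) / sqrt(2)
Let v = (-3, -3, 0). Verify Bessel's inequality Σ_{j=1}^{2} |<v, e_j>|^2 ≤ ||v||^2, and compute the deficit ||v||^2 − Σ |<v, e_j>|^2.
Σ |<v, e_j>|^2 = 33/2; ||v||^2 = 18; deficit = 3/2

Write each e_j = u_j / sqrt(<u_j, u_j>) where u_j is the displayed integer vector. Then <v, e_j> = <v, u_j> / sqrt(<u_j, u_j>), so |<v, e_j>|^2 = <v, u_j>^2 / <u_j, u_j>.
Coefficients: <v, e_1> = -6/sqrt(3), <v, e_2> = -3/sqrt(2).
Square and sum: Σ |<v, e_j>|^2 = 33/2.
Compute ||v||^2 = v·v = 18.
Deficit = 18 − 33/2 = 3/2 ≥ 0, confirming Bessel's inequality. (The deficit equals ||v − Σ <v,e_j> e_j||^2, the squared distance from v to span{e_j}.)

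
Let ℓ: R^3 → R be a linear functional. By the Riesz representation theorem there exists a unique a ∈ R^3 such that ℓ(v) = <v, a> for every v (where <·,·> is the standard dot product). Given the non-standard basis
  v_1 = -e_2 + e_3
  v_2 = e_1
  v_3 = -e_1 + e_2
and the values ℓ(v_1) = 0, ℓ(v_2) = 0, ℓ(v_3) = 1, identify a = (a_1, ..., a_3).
a = (0, 1, 1)

Write a = (a_1, ..., a_3) in the standard basis. For each basis vector v_i, ℓ(v_i) = <v_i, a> is a linear equation in the a_j's. Collect the n equations into a matrix system V a = ℓ, where row i of V is v_i (expressed in the standard basis). Since V is invertible (lower-triangular with 1s on the diagonal, up to permutation), solve by back-substitution:
  V =
[[0, -1, 1],
 [1, 0, 0],
 [-1, 1, 0]]
  V a = (0, 0, 1)
Solving gives a = (0, 1, 1).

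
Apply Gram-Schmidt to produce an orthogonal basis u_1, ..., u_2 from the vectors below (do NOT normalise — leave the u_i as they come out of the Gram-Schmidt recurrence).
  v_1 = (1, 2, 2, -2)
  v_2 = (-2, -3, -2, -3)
Orthogonal basis:
  u_1 = (1, 2, 2, -2)
  u_2 = (-20/13, -27/13, -14/13, -51/13)

Apply the Gram-Schmidt recurrence
  u_1 = v_1
  u_i = v_i − Σ_{j<i} ((v_i · u_j) / (u_j · u_j)) · u_j.

Step by step this gives:
  u_1 = (1, 2, 2, -2)
  u_2 = (-20/13, -27/13, -14/13, -51/13)

Orthogonality check:
  u_2 · u_1 = 0 (should be 0)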